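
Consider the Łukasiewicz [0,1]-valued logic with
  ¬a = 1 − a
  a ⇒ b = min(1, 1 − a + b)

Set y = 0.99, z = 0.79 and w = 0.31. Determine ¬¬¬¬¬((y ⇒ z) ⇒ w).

0.49

y ⇒ z = min(1, 1 − 0.99 + 0.79) = min(1, 0.80) = 0.80
(y ⇒ z) ⇒ w = min(1, 1 − 0.80 + 0.31) = min(1, 0.51) = 0.51
¬((y ⇒ z) ⇒ w) = 1 − 0.51 = 0.49
¬¬((y ⇒ z) ⇒ w) = 1 − 0.49 = 0.51
¬¬¬((y ⇒ z) ⇒ w) = 1 − 0.51 = 0.49
¬¬¬¬((y ⇒ z) ⇒ w) = 1 − 0.49 = 0.51
¬¬¬¬¬((y ⇒ z) ⇒ w) = 1 − 0.51 = 0.49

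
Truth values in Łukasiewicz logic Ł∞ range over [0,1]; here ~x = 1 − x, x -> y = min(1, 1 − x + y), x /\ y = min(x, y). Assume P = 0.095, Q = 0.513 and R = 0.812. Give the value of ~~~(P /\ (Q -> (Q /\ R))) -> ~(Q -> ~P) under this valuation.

Q /\ R = min(0.513, 0.812) = 0.513
Q -> (Q /\ R) = min(1, 1 − 0.513 + 0.513) = min(1, 1.000) = 1.000
P /\ (Q -> (Q /\ R)) = min(0.095, 1.000) = 0.095
~(P /\ (Q -> (Q /\ R))) = 1 − 0.095 = 0.905
~~(P /\ (Q -> (Q /\ R))) = 1 − 0.905 = 0.095
~~~(P /\ (Q -> (Q /\ R))) = 1 − 0.095 = 0.905
~P = 1 − 0.095 = 0.905
Q -> ~P = min(1, 1 − 0.513 + 0.905) = min(1, 1.392) = 1.000
~(Q -> ~P) = 1 − 1.000 = 0.000
~~~(P /\ (Q -> (Q /\ R))) -> ~(Q -> ~P) = min(1, 1 − 0.905 + 0.000) = min(1, 0.095) = 0.095

0.095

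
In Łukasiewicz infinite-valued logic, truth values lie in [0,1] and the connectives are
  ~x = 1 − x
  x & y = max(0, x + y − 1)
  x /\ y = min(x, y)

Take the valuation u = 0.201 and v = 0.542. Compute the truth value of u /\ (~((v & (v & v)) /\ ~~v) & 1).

0.201

v & v = max(0, 0.542 + 0.542 − 1) = max(0, 0.084) = 0.084
v & (v & v) = max(0, 0.542 + 0.084 − 1) = max(0, -0.374) = 0.000
~v = 1 − 0.542 = 0.458
~~v = 1 − 0.458 = 0.542
(v & (v & v)) /\ ~~v = min(0.000, 0.542) = 0.000
~((v & (v & v)) /\ ~~v) = 1 − 0.000 = 1.000
~((v & (v & v)) /\ ~~v) & 1 = max(0, 1.000 + 1.000 − 1) = max(0, 1.000) = 1.000
u /\ (~((v & (v & v)) /\ ~~v) & 1) = min(0.201, 1.000) = 0.201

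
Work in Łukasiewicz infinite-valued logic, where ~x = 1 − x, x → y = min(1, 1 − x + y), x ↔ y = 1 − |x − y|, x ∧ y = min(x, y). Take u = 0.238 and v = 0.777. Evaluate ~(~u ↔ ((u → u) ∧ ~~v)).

0.015

~u = 1 − 0.238 = 0.762
u → u = min(1, 1 − 0.238 + 0.238) = min(1, 1.000) = 1.000
~v = 1 − 0.777 = 0.223
~~v = 1 − 0.223 = 0.777
(u → u) ∧ ~~v = min(1.000, 0.777) = 0.777
~u ↔ ((u → u) ∧ ~~v) = 1 − |0.762 − 0.777| = 1 − 0.015 = 0.985
~(~u ↔ ((u → u) ∧ ~~v)) = 1 − 0.985 = 0.015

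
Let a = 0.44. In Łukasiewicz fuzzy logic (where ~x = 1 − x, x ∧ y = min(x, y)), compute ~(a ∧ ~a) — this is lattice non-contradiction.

~a = 1 − 0.44 = 0.56
a ∧ ~a = min(0.44, 0.56) = 0.44
~(a ∧ ~a) = 1 − 0.44 = 0.56
(The value 0.56 < 1 shows this instance is not satisfied; not a Ł∞-tautology — its value is 1 − min(a, 1−a).)

0.56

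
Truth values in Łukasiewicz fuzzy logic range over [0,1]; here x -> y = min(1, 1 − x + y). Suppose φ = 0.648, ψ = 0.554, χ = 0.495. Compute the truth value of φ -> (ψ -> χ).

1.000

ψ -> χ = min(1, 1 − 0.554 + 0.495) = min(1, 0.941) = 0.941
φ -> (ψ -> χ) = min(1, 1 − 0.648 + 0.941) = min(1, 1.293) = 1.000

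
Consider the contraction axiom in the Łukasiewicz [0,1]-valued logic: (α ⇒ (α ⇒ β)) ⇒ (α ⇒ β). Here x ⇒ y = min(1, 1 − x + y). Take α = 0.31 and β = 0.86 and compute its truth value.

1.00

α ⇒ β = min(1, 1 − 0.31 + 0.86) = min(1, 1.55) = 1.00
α ⇒ (α ⇒ β) = min(1, 1 − 0.31 + 1.00) = min(1, 1.69) = 1.00
(α ⇒ (α ⇒ β)) ⇒ (α ⇒ β) = min(1, 1 − 1.00 + 1.00) = min(1, 1.00) = 1.00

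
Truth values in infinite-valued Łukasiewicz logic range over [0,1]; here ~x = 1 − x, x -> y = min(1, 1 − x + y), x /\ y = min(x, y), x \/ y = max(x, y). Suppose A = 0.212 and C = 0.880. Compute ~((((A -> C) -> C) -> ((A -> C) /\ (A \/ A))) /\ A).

A -> C = min(1, 1 − 0.212 + 0.880) = min(1, 1.668) = 1.000
(A -> C) -> C = min(1, 1 − 1.000 + 0.880) = min(1, 0.880) = 0.880
A \/ A = max(0.212, 0.212) = 0.212
(A -> C) /\ (A \/ A) = min(1.000, 0.212) = 0.212
((A -> C) -> C) -> ((A -> C) /\ (A \/ A)) = min(1, 1 − 0.880 + 0.212) = min(1, 0.332) = 0.332
(((A -> C) -> C) -> ((A -> C) /\ (A \/ A))) /\ A = min(0.332, 0.212) = 0.212
~((((A -> C) -> C) -> ((A -> C) /\ (A \/ A))) /\ A) = 1 − 0.212 = 0.788

0.788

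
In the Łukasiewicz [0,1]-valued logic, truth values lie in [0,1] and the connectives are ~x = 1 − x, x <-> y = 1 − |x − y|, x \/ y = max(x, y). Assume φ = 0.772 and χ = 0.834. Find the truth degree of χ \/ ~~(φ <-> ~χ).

~χ = 1 − 0.834 = 0.166
φ <-> ~χ = 1 − |0.772 − 0.166| = 1 − 0.606 = 0.394
~(φ <-> ~χ) = 1 − 0.394 = 0.606
~~(φ <-> ~χ) = 1 − 0.606 = 0.394
χ \/ ~~(φ <-> ~χ) = max(0.834, 0.394) = 0.834

0.834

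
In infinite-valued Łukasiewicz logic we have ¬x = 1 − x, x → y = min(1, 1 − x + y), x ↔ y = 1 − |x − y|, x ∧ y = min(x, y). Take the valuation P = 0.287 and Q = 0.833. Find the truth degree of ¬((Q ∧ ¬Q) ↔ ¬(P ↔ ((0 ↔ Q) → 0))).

0.379

¬Q = 1 − 0.833 = 0.167
Q ∧ ¬Q = min(0.833, 0.167) = 0.167
0 ↔ Q = 1 − |0.000 − 0.833| = 1 − 0.833 = 0.167
(0 ↔ Q) → 0 = min(1, 1 − 0.167 + 0.000) = min(1, 0.833) = 0.833
P ↔ ((0 ↔ Q) → 0) = 1 − |0.287 − 0.833| = 1 − 0.546 = 0.454
¬(P ↔ ((0 ↔ Q) → 0)) = 1 − 0.454 = 0.546
(Q ∧ ¬Q) ↔ ¬(P ↔ ((0 ↔ Q) → 0)) = 1 − |0.167 − 0.546| = 1 − 0.379 = 0.621
¬((Q ∧ ¬Q) ↔ ¬(P ↔ ((0 ↔ Q) → 0))) = 1 − 0.621 = 0.379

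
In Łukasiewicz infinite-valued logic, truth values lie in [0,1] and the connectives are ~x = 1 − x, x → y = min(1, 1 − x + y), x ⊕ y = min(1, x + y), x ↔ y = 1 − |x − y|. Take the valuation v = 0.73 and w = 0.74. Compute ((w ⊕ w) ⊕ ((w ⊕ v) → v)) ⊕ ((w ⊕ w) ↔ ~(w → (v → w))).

w ⊕ w = min(1, 0.74 + 0.74) = min(1, 1.48) = 1.00
w ⊕ v = min(1, 0.74 + 0.73) = min(1, 1.47) = 1.00
(w ⊕ v) → v = min(1, 1 − 1.00 + 0.73) = min(1, 0.73) = 0.73
(w ⊕ w) ⊕ ((w ⊕ v) → v) = min(1, 1.00 + 0.73) = min(1, 1.73) = 1.00
v → w = min(1, 1 − 0.73 + 0.74) = min(1, 1.01) = 1.00
w → (v → w) = min(1, 1 − 0.74 + 1.00) = min(1, 1.26) = 1.00
~(w → (v → w)) = 1 − 1.00 = 0.00
(w ⊕ w) ↔ ~(w → (v → w)) = 1 − |1.00 − 0.00| = 1 − 1.00 = 0.00
((w ⊕ w) ⊕ ((w ⊕ v) → v)) ⊕ ((w ⊕ w) ↔ ~(w → (v → w))) = min(1, 1.00 + 0.00) = min(1, 1.00) = 1.00

1.00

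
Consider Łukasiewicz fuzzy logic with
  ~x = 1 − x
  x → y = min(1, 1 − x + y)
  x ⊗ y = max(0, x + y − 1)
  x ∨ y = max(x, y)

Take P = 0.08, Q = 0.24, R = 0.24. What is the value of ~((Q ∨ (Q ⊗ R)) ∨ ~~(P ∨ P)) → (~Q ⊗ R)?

0.24

Q ⊗ R = max(0, 0.24 + 0.24 − 1) = max(0, -0.52) = 0.00
Q ∨ (Q ⊗ R) = max(0.24, 0.00) = 0.24
P ∨ P = max(0.08, 0.08) = 0.08
~(P ∨ P) = 1 − 0.08 = 0.92
~~(P ∨ P) = 1 − 0.92 = 0.08
(Q ∨ (Q ⊗ R)) ∨ ~~(P ∨ P) = max(0.24, 0.08) = 0.24
~((Q ∨ (Q ⊗ R)) ∨ ~~(P ∨ P)) = 1 − 0.24 = 0.76
~Q = 1 − 0.24 = 0.76
~Q ⊗ R = max(0, 0.76 + 0.24 − 1) = max(0, 0.00) = 0.00
~((Q ∨ (Q ⊗ R)) ∨ ~~(P ∨ P)) → (~Q ⊗ R) = min(1, 1 − 0.76 + 0.00) = min(1, 0.24) = 0.24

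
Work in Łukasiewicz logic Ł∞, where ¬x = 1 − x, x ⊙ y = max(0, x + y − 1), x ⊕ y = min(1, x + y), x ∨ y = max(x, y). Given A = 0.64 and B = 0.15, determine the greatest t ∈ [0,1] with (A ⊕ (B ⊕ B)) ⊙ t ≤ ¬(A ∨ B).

0.42

B ⊕ B = min(1, 0.15 + 0.15) = min(1, 0.30) = 0.30
A ⊕ (B ⊕ B) = min(1, 0.64 + 0.30) = min(1, 0.94) = 0.94
So the left factor is A ⊕ (B ⊕ B) = 0.94.
A ∨ B = max(0.64, 0.15) = 0.64
¬(A ∨ B) = 1 − 0.64 = 0.36
So the right-hand bound is ¬(A ∨ B) = 0.36.
The residuum of the Łukasiewicz t-norm gives the supremum: min(1, 1 − 0.94 + 0.36).
1 − 0.94 + 0.36 = 0.42, so t = min(1, 0.42) = 0.42.
Check: 0.94 ⊙ 0.42 = max(0, 0.36) = 0.36 ≤ 0.36.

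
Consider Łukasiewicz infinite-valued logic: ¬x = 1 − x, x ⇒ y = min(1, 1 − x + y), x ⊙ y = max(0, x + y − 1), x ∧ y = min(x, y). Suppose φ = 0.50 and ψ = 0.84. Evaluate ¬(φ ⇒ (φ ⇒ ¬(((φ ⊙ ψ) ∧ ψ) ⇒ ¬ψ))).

φ ⊙ ψ = max(0, 0.50 + 0.84 − 1) = max(0, 0.34) = 0.34
(φ ⊙ ψ) ∧ ψ = min(0.34, 0.84) = 0.34
¬ψ = 1 − 0.84 = 0.16
((φ ⊙ ψ) ∧ ψ) ⇒ ¬ψ = min(1, 1 − 0.34 + 0.16) = min(1, 0.82) = 0.82
¬(((φ ⊙ ψ) ∧ ψ) ⇒ ¬ψ) = 1 − 0.82 = 0.18
φ ⇒ ¬(((φ ⊙ ψ) ∧ ψ) ⇒ ¬ψ) = min(1, 1 − 0.50 + 0.18) = min(1, 0.68) = 0.68
φ ⇒ (φ ⇒ ¬(((φ ⊙ ψ) ∧ ψ) ⇒ ¬ψ)) = min(1, 1 − 0.50 + 0.68) = min(1, 1.18) = 1.00
¬(φ ⇒ (φ ⇒ ¬(((φ ⊙ ψ) ∧ ψ) ⇒ ¬ψ))) = 1 − 1.00 = 0.00

0.00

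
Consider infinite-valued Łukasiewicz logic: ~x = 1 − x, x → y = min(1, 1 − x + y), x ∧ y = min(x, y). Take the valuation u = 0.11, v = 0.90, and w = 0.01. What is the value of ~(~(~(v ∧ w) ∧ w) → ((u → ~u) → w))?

0.98

v ∧ w = min(0.90, 0.01) = 0.01
~(v ∧ w) = 1 − 0.01 = 0.99
~(v ∧ w) ∧ w = min(0.99, 0.01) = 0.01
~(~(v ∧ w) ∧ w) = 1 − 0.01 = 0.99
~u = 1 − 0.11 = 0.89
u → ~u = min(1, 1 − 0.11 + 0.89) = min(1, 1.78) = 1.00
(u → ~u) → w = min(1, 1 − 1.00 + 0.01) = min(1, 0.01) = 0.01
~(~(v ∧ w) ∧ w) → ((u → ~u) → w) = min(1, 1 − 0.99 + 0.01) = min(1, 0.02) = 0.02
~(~(~(v ∧ w) ∧ w) → ((u → ~u) → w)) = 1 − 0.02 = 0.98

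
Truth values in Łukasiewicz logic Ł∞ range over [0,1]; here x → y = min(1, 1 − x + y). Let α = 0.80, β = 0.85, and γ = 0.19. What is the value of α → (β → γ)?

0.54

β → γ = min(1, 1 − 0.85 + 0.19) = min(1, 0.34) = 0.34
α → (β → γ) = min(1, 1 − 0.80 + 0.34) = min(1, 0.54) = 0.54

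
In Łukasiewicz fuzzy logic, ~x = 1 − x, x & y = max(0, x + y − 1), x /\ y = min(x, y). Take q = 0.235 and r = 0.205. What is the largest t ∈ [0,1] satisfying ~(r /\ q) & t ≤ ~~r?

0.410

r /\ q = min(0.205, 0.235) = 0.205
~(r /\ q) = 1 − 0.205 = 0.795
So the left factor is ~(r /\ q) = 0.795.
~r = 1 − 0.205 = 0.795
~~r = 1 − 0.795 = 0.205
So the right-hand bound is ~~r = 0.205.
The residuum of the Łukasiewicz t-norm gives the supremum: min(1, 1 − 0.795 + 0.205).
1 − 0.795 + 0.205 = 0.410, so t = min(1, 0.410) = 0.410.
Check: 0.795 & 0.410 = max(0, 0.205) = 0.205 ≤ 0.205.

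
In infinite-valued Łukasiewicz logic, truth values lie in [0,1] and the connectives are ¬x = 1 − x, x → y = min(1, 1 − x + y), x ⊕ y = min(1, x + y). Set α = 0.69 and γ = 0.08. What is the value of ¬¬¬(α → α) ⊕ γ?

0.08

α → α = min(1, 1 − 0.69 + 0.69) = min(1, 1.00) = 1.00
¬(α → α) = 1 − 1.00 = 0.00
¬¬(α → α) = 1 − 0.00 = 1.00
¬¬¬(α → α) = 1 − 1.00 = 0.00
¬¬¬(α → α) ⊕ γ = min(1, 0.00 + 0.08) = min(1, 0.08) = 0.08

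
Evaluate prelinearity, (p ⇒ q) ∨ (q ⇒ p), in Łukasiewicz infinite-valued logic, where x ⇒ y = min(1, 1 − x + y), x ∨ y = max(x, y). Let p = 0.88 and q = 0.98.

p ⇒ q = min(1, 1 − 0.88 + 0.98) = min(1, 1.10) = 1.00
q ⇒ p = min(1, 1 − 0.98 + 0.88) = min(1, 0.90) = 0.90
(p ⇒ q) ∨ (q ⇒ p) = max(1.00, 0.90) = 1.00
(As expected: a Ł∞-tautology — holds in every MV-chain.)

1.00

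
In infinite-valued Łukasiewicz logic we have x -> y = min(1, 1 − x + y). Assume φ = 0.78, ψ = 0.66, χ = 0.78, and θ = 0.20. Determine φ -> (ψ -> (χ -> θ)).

χ -> θ = min(1, 1 − 0.78 + 0.20) = min(1, 0.42) = 0.42
ψ -> (χ -> θ) = min(1, 1 − 0.66 + 0.42) = min(1, 0.76) = 0.76
φ -> (ψ -> (χ -> θ)) = min(1, 1 − 0.78 + 0.76) = min(1, 0.98) = 0.98

0.98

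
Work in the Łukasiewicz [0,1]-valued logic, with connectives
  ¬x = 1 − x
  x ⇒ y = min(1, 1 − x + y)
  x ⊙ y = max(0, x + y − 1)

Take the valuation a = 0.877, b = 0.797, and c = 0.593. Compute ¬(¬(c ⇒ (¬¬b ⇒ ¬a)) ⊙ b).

¬b = 1 − 0.797 = 0.203
¬¬b = 1 − 0.203 = 0.797
¬a = 1 − 0.877 = 0.123
¬¬b ⇒ ¬a = min(1, 1 − 0.797 + 0.123) = min(1, 0.326) = 0.326
c ⇒ (¬¬b ⇒ ¬a) = min(1, 1 − 0.593 + 0.326) = min(1, 0.733) = 0.733
¬(c ⇒ (¬¬b ⇒ ¬a)) = 1 − 0.733 = 0.267
¬(c ⇒ (¬¬b ⇒ ¬a)) ⊙ b = max(0, 0.267 + 0.797 − 1) = max(0, 0.064) = 0.064
¬(¬(c ⇒ (¬¬b ⇒ ¬a)) ⊙ b) = 1 − 0.064 = 0.936

0.936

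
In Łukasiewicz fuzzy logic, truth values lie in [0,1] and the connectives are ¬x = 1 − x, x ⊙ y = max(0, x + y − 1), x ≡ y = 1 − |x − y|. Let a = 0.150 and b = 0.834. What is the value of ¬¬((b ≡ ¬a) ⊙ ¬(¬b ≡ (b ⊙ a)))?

¬a = 1 − 0.150 = 0.850
b ≡ ¬a = 1 − |0.834 − 0.850| = 1 − 0.016 = 0.984
¬b = 1 − 0.834 = 0.166
b ⊙ a = max(0, 0.834 + 0.150 − 1) = max(0, -0.016) = 0.000
¬b ≡ (b ⊙ a) = 1 − |0.166 − 0.000| = 1 − 0.166 = 0.834
¬(¬b ≡ (b ⊙ a)) = 1 − 0.834 = 0.166
(b ≡ ¬a) ⊙ ¬(¬b ≡ (b ⊙ a)) = max(0, 0.984 + 0.166 − 1) = max(0, 0.150) = 0.150
¬((b ≡ ¬a) ⊙ ¬(¬b ≡ (b ⊙ a))) = 1 − 0.150 = 0.850
¬¬((b ≡ ¬a) ⊙ ¬(¬b ≡ (b ⊙ a))) = 1 − 0.850 = 0.150

0.150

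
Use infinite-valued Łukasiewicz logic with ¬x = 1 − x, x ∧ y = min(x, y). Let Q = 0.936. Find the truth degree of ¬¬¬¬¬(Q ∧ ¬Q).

¬Q = 1 − 0.936 = 0.064
Q ∧ ¬Q = min(0.936, 0.064) = 0.064
¬(Q ∧ ¬Q) = 1 − 0.064 = 0.936
¬¬(Q ∧ ¬Q) = 1 − 0.936 = 0.064
¬¬¬(Q ∧ ¬Q) = 1 − 0.064 = 0.936
¬¬¬¬(Q ∧ ¬Q) = 1 − 0.936 = 0.064
¬¬¬¬¬(Q ∧ ¬Q) = 1 − 0.064 = 0.936

0.936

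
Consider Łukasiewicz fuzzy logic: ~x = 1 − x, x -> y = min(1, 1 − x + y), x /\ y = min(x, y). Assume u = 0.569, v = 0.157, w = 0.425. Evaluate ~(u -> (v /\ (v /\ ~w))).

~w = 1 − 0.425 = 0.575
v /\ ~w = min(0.157, 0.575) = 0.157
v /\ (v /\ ~w) = min(0.157, 0.157) = 0.157
u -> (v /\ (v /\ ~w)) = min(1, 1 − 0.569 + 0.157) = min(1, 0.588) = 0.588
~(u -> (v /\ (v /\ ~w))) = 1 − 0.588 = 0.412

0.412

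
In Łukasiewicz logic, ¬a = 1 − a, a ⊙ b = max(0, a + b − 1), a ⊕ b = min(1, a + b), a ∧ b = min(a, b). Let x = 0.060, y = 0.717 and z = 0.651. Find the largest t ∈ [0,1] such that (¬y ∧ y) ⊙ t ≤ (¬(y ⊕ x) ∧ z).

0.940

¬y = 1 − 0.717 = 0.283
¬y ∧ y = min(0.283, 0.717) = 0.283
So the left factor is ¬y ∧ y = 0.283.
y ⊕ x = min(1, 0.717 + 0.060) = min(1, 0.777) = 0.777
¬(y ⊕ x) = 1 − 0.777 = 0.223
¬(y ⊕ x) ∧ z = min(0.223, 0.651) = 0.223
So the right-hand bound is ¬(y ⊕ x) ∧ z = 0.223.
The residuum of the Łukasiewicz t-norm gives the supremum: min(1, 1 − 0.283 + 0.223).
1 − 0.283 + 0.223 = 0.940, so t = min(1, 0.940) = 0.940.
Check: 0.283 ⊙ 0.940 = max(0, 0.223) = 0.223 ≤ 0.223.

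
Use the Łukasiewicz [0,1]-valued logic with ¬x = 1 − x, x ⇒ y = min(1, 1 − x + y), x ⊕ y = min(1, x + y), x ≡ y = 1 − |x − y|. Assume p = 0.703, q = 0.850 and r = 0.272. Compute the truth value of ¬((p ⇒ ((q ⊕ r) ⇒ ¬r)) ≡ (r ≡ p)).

0.431

q ⊕ r = min(1, 0.850 + 0.272) = min(1, 1.122) = 1.000
¬r = 1 − 0.272 = 0.728
(q ⊕ r) ⇒ ¬r = min(1, 1 − 1.000 + 0.728) = min(1, 0.728) = 0.728
p ⇒ ((q ⊕ r) ⇒ ¬r) = min(1, 1 − 0.703 + 0.728) = min(1, 1.025) = 1.000
r ≡ p = 1 − |0.272 − 0.703| = 1 − 0.431 = 0.569
(p ⇒ ((q ⊕ r) ⇒ ¬r)) ≡ (r ≡ p) = 1 − |1.000 − 0.569| = 1 − 0.431 = 0.569
¬((p ⇒ ((q ⊕ r) ⇒ ¬r)) ≡ (r ≡ p)) = 1 − 0.569 = 0.431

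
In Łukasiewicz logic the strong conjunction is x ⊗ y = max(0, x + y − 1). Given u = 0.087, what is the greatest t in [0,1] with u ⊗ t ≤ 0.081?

0.994

The residuum of the Łukasiewicz t-norm gives the supremum: min(1, 1 − 0.087 + 0.081).
1 − 0.087 + 0.081 = 0.994, so t = min(1, 0.994) = 0.994.
Check: 0.087 ⊗ 0.994 = max(0, 0.081) = 0.081 ≤ 0.081.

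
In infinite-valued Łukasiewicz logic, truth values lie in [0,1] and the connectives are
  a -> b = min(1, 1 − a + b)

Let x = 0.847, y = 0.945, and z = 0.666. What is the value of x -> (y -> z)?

0.874

y -> z = min(1, 1 − 0.945 + 0.666) = min(1, 0.721) = 0.721
x -> (y -> z) = min(1, 1 − 0.847 + 0.721) = min(1, 0.874) = 0.874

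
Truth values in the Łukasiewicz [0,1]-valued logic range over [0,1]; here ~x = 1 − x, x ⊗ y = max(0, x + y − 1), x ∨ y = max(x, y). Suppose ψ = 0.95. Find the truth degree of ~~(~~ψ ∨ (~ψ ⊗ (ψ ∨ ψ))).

0.95

~ψ = 1 − 0.95 = 0.05
~~ψ = 1 − 0.05 = 0.95
ψ ∨ ψ = max(0.95, 0.95) = 0.95
~ψ ⊗ (ψ ∨ ψ) = max(0, 0.05 + 0.95 − 1) = max(0, 0.00) = 0.00
~~ψ ∨ (~ψ ⊗ (ψ ∨ ψ)) = max(0.95, 0.00) = 0.95
~(~~ψ ∨ (~ψ ⊗ (ψ ∨ ψ))) = 1 − 0.95 = 0.05
~~(~~ψ ∨ (~ψ ⊗ (ψ ∨ ψ))) = 1 − 0.05 = 0.95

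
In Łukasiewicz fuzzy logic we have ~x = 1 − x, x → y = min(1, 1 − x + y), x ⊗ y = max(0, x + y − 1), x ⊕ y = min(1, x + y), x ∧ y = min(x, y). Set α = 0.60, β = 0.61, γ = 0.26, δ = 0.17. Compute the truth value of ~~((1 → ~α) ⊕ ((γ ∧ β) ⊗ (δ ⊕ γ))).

~α = 1 − 0.60 = 0.40
1 → ~α = min(1, 1 − 1.00 + 0.40) = min(1, 0.40) = 0.40
γ ∧ β = min(0.26, 0.61) = 0.26
δ ⊕ γ = min(1, 0.17 + 0.26) = min(1, 0.43) = 0.43
(γ ∧ β) ⊗ (δ ⊕ γ) = max(0, 0.26 + 0.43 − 1) = max(0, -0.31) = 0.00
(1 → ~α) ⊕ ((γ ∧ β) ⊗ (δ ⊕ γ)) = min(1, 0.40 + 0.00) = min(1, 0.40) = 0.40
~((1 → ~α) ⊕ ((γ ∧ β) ⊗ (δ ⊕ γ))) = 1 − 0.40 = 0.60
~~((1 → ~α) ⊕ ((γ ∧ β) ⊗ (δ ⊕ γ))) = 1 − 0.60 = 0.40

0.40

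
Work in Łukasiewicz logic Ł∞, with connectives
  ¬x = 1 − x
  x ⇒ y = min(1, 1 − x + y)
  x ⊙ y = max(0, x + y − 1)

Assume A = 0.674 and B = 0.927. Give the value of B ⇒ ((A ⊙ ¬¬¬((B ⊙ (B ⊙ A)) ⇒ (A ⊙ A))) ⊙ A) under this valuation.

0.073

B ⊙ A = max(0, 0.927 + 0.674 − 1) = max(0, 0.601) = 0.601
B ⊙ (B ⊙ A) = max(0, 0.927 + 0.601 − 1) = max(0, 0.528) = 0.528
A ⊙ A = max(0, 0.674 + 0.674 − 1) = max(0, 0.348) = 0.348
(B ⊙ (B ⊙ A)) ⇒ (A ⊙ A) = min(1, 1 − 0.528 + 0.348) = min(1, 0.820) = 0.820
¬((B ⊙ (B ⊙ A)) ⇒ (A ⊙ A)) = 1 − 0.820 = 0.180
¬¬((B ⊙ (B ⊙ A)) ⇒ (A ⊙ A)) = 1 − 0.180 = 0.820
¬¬¬((B ⊙ (B ⊙ A)) ⇒ (A ⊙ A)) = 1 − 0.820 = 0.180
A ⊙ ¬¬¬((B ⊙ (B ⊙ A)) ⇒ (A ⊙ A)) = max(0, 0.674 + 0.180 − 1) = max(0, -0.146) = 0.000
(A ⊙ ¬¬¬((B ⊙ (B ⊙ A)) ⇒ (A ⊙ A))) ⊙ A = max(0, 0.000 + 0.674 − 1) = max(0, -0.326) = 0.000
B ⇒ ((A ⊙ ¬¬¬((B ⊙ (B ⊙ A)) ⇒ (A ⊙ A))) ⊙ A) = min(1, 1 − 0.927 + 0.000) = min(1, 0.073) = 0.073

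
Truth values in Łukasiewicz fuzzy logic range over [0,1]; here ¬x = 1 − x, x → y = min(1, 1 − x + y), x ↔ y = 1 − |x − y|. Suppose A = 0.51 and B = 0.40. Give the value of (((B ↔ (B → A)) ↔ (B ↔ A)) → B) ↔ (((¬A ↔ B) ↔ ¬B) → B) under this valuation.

0.82

B → A = min(1, 1 − 0.40 + 0.51) = min(1, 1.11) = 1.00
B ↔ (B → A) = 1 − |0.40 − 1.00| = 1 − 0.60 = 0.40
B ↔ A = 1 − |0.40 − 0.51| = 1 − 0.11 = 0.89
(B ↔ (B → A)) ↔ (B ↔ A) = 1 − |0.40 − 0.89| = 1 − 0.49 = 0.51
((B ↔ (B → A)) ↔ (B ↔ A)) → B = min(1, 1 − 0.51 + 0.40) = min(1, 0.89) = 0.89
¬A = 1 − 0.51 = 0.49
¬A ↔ B = 1 − |0.49 − 0.40| = 1 − 0.09 = 0.91
¬B = 1 − 0.40 = 0.60
(¬A ↔ B) ↔ ¬B = 1 − |0.91 − 0.60| = 1 − 0.31 = 0.69
((¬A ↔ B) ↔ ¬B) → B = min(1, 1 − 0.69 + 0.40) = min(1, 0.71) = 0.71
(((B ↔ (B → A)) ↔ (B ↔ A)) → B) ↔ (((¬A ↔ B) ↔ ¬B) → B) = 1 − |0.89 − 0.71| = 1 − 0.18 = 0.82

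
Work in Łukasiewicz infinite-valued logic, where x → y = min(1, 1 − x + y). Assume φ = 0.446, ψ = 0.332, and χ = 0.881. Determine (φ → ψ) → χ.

φ → ψ = min(1, 1 − 0.446 + 0.332) = min(1, 0.886) = 0.886
(φ → ψ) → χ = min(1, 1 − 0.886 + 0.881) = min(1, 0.995) = 0.995

0.995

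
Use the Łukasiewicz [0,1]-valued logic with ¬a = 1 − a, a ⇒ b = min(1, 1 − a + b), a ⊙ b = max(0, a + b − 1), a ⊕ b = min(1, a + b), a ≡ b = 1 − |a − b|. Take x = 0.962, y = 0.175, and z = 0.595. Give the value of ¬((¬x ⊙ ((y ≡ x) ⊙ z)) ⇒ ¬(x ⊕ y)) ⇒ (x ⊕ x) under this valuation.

1.000

¬x = 1 − 0.962 = 0.038
y ≡ x = 1 − |0.175 − 0.962| = 1 − 0.787 = 0.213
(y ≡ x) ⊙ z = max(0, 0.213 + 0.595 − 1) = max(0, -0.192) = 0.000
¬x ⊙ ((y ≡ x) ⊙ z) = max(0, 0.038 + 0.000 − 1) = max(0, -0.962) = 0.000
x ⊕ y = min(1, 0.962 + 0.175) = min(1, 1.137) = 1.000
¬(x ⊕ y) = 1 − 1.000 = 0.000
(¬x ⊙ ((y ≡ x) ⊙ z)) ⇒ ¬(x ⊕ y) = min(1, 1 − 0.000 + 0.000) = min(1, 1.000) = 1.000
¬((¬x ⊙ ((y ≡ x) ⊙ z)) ⇒ ¬(x ⊕ y)) = 1 − 1.000 = 0.000
x ⊕ x = min(1, 0.962 + 0.962) = min(1, 1.924) = 1.000
¬((¬x ⊙ ((y ≡ x) ⊙ z)) ⇒ ¬(x ⊕ y)) ⇒ (x ⊕ x) = min(1, 1 − 0.000 + 1.000) = min(1, 2.000) = 1.000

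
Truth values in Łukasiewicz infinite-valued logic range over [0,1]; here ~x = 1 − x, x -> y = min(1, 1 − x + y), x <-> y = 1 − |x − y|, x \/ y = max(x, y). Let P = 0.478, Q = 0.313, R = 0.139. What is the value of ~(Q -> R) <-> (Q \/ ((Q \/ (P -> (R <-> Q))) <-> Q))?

0.861

Q -> R = min(1, 1 − 0.313 + 0.139) = min(1, 0.826) = 0.826
~(Q -> R) = 1 − 0.826 = 0.174
R <-> Q = 1 − |0.139 − 0.313| = 1 − 0.174 = 0.826
P -> (R <-> Q) = min(1, 1 − 0.478 + 0.826) = min(1, 1.348) = 1.000
Q \/ (P -> (R <-> Q)) = max(0.313, 1.000) = 1.000
(Q \/ (P -> (R <-> Q))) <-> Q = 1 − |1.000 − 0.313| = 1 − 0.687 = 0.313
Q \/ ((Q \/ (P -> (R <-> Q))) <-> Q) = max(0.313, 0.313) = 0.313
~(Q -> R) <-> (Q \/ ((Q \/ (P -> (R <-> Q))) <-> Q)) = 1 − |0.174 − 0.313| = 1 − 0.139 = 0.861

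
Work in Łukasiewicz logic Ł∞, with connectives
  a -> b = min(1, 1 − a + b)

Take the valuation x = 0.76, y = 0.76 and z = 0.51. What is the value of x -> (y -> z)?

0.99

y -> z = min(1, 1 − 0.76 + 0.51) = min(1, 0.75) = 0.75
x -> (y -> z) = min(1, 1 − 0.76 + 0.75) = min(1, 0.99) = 0.99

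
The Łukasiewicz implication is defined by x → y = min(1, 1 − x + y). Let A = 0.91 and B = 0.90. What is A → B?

A → B = min(1, 1 − 0.91 + 0.90) = min(1, 0.99) = 0.99
For comparison, the Gödel implication (1 if x ≤ y else y) would give 0.90.

0.99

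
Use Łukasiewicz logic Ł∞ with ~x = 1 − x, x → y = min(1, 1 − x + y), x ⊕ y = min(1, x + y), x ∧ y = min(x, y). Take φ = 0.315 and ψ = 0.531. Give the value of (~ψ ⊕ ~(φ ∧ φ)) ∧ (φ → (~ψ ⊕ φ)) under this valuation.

~ψ = 1 − 0.531 = 0.469
φ ∧ φ = min(0.315, 0.315) = 0.315
~(φ ∧ φ) = 1 − 0.315 = 0.685
~ψ ⊕ ~(φ ∧ φ) = min(1, 0.469 + 0.685) = min(1, 1.154) = 1.000
~ψ ⊕ φ = min(1, 0.469 + 0.315) = min(1, 0.784) = 0.784
φ → (~ψ ⊕ φ) = min(1, 1 − 0.315 + 0.784) = min(1, 1.469) = 1.000
(~ψ ⊕ ~(φ ∧ φ)) ∧ (φ → (~ψ ⊕ φ)) = min(1.000, 1.000) = 1.000

1.000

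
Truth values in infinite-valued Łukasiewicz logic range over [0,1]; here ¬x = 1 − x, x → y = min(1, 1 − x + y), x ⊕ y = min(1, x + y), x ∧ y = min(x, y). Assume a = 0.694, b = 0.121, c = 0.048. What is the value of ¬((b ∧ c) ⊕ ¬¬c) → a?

0.790

b ∧ c = min(0.121, 0.048) = 0.048
¬c = 1 − 0.048 = 0.952
¬¬c = 1 − 0.952 = 0.048
(b ∧ c) ⊕ ¬¬c = min(1, 0.048 + 0.048) = min(1, 0.096) = 0.096
¬((b ∧ c) ⊕ ¬¬c) = 1 − 0.096 = 0.904
¬((b ∧ c) ⊕ ¬¬c) → a = min(1, 1 − 0.904 + 0.694) = min(1, 0.790) = 0.790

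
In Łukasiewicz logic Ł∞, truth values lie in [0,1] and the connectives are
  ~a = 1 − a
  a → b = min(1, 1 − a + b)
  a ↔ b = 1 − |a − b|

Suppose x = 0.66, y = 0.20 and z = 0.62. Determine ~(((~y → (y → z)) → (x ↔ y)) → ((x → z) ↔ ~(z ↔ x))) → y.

~y = 1 − 0.20 = 0.80
y → z = min(1, 1 − 0.20 + 0.62) = min(1, 1.42) = 1.00
~y → (y → z) = min(1, 1 − 0.80 + 1.00) = min(1, 1.20) = 1.00
x ↔ y = 1 − |0.66 − 0.20| = 1 − 0.46 = 0.54
(~y → (y → z)) → (x ↔ y) = min(1, 1 − 1.00 + 0.54) = min(1, 0.54) = 0.54
x → z = min(1, 1 − 0.66 + 0.62) = min(1, 0.96) = 0.96
z ↔ x = 1 − |0.62 − 0.66| = 1 − 0.04 = 0.96
~(z ↔ x) = 1 − 0.96 = 0.04
(x → z) ↔ ~(z ↔ x) = 1 − |0.96 − 0.04| = 1 − 0.92 = 0.08
((~y → (y → z)) → (x ↔ y)) → ((x → z) ↔ ~(z ↔ x)) = min(1, 1 − 0.54 + 0.08) = min(1, 0.54) = 0.54
~(((~y → (y → z)) → (x ↔ y)) → ((x → z) ↔ ~(z ↔ x))) = 1 − 0.54 = 0.46
~(((~y → (y → z)) → (x ↔ y)) → ((x → z) ↔ ~(z ↔ x))) → y = min(1, 1 − 0.46 + 0.20) = min(1, 0.74) = 0.74

0.74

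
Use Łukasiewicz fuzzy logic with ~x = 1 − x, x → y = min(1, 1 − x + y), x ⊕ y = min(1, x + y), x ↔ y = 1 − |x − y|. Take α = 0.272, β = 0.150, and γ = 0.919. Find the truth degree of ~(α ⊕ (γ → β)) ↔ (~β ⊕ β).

0.497

γ → β = min(1, 1 − 0.919 + 0.150) = min(1, 0.231) = 0.231
α ⊕ (γ → β) = min(1, 0.272 + 0.231) = min(1, 0.503) = 0.503
~(α ⊕ (γ → β)) = 1 − 0.503 = 0.497
~β = 1 − 0.150 = 0.850
~β ⊕ β = min(1, 0.850 + 0.150) = min(1, 1.000) = 1.000
~(α ⊕ (γ → β)) ↔ (~β ⊕ β) = 1 − |0.497 − 1.000| = 1 − 0.503 = 0.497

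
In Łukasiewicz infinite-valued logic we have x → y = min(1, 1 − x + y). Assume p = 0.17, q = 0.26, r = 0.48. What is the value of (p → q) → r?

0.48

p → q = min(1, 1 − 0.17 + 0.26) = min(1, 1.09) = 1.00
(p → q) → r = min(1, 1 − 1.00 + 0.48) = min(1, 0.48) = 0.48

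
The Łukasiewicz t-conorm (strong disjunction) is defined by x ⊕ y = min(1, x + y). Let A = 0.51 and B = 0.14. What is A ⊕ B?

0.65

A ⊕ B = min(1, 0.51 + 0.14) = min(1, 0.65) = 0.65
For comparison, the Gödel t-conorm max(x, y) would give 0.51.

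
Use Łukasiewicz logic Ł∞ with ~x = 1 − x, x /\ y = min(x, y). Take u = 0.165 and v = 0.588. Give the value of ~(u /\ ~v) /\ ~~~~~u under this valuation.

0.835

~v = 1 − 0.588 = 0.412
u /\ ~v = min(0.165, 0.412) = 0.165
~(u /\ ~v) = 1 − 0.165 = 0.835
~u = 1 − 0.165 = 0.835
~~u = 1 − 0.835 = 0.165
~~~u = 1 − 0.165 = 0.835
~~~~u = 1 − 0.835 = 0.165
~~~~~u = 1 − 0.165 = 0.835
~(u /\ ~v) /\ ~~~~~u = min(0.835, 0.835) = 0.835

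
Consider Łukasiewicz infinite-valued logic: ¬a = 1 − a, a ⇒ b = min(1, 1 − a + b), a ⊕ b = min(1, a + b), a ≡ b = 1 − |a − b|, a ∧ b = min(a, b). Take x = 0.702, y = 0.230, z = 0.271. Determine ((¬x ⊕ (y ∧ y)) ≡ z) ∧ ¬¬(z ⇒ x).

0.743

¬x = 1 − 0.702 = 0.298
y ∧ y = min(0.230, 0.230) = 0.230
¬x ⊕ (y ∧ y) = min(1, 0.298 + 0.230) = min(1, 0.528) = 0.528
(¬x ⊕ (y ∧ y)) ≡ z = 1 − |0.528 − 0.271| = 1 − 0.257 = 0.743
z ⇒ x = min(1, 1 − 0.271 + 0.702) = min(1, 1.431) = 1.000
¬(z ⇒ x) = 1 − 1.000 = 0.000
¬¬(z ⇒ x) = 1 − 0.000 = 1.000
((¬x ⊕ (y ∧ y)) ≡ z) ∧ ¬¬(z ⇒ x) = min(0.743, 1.000) = 0.743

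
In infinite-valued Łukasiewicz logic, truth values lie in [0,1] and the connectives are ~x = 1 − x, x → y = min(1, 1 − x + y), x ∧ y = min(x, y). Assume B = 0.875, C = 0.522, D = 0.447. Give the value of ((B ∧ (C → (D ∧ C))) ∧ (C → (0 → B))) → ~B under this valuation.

0.250

D ∧ C = min(0.447, 0.522) = 0.447
C → (D ∧ C) = min(1, 1 − 0.522 + 0.447) = min(1, 0.925) = 0.925
B ∧ (C → (D ∧ C)) = min(0.875, 0.925) = 0.875
0 → B = min(1, 1 − 0.000 + 0.875) = min(1, 1.875) = 1.000
C → (0 → B) = min(1, 1 − 0.522 + 1.000) = min(1, 1.478) = 1.000
(B ∧ (C → (D ∧ C))) ∧ (C → (0 → B)) = min(0.875, 1.000) = 0.875
~B = 1 − 0.875 = 0.125
((B ∧ (C → (D ∧ C))) ∧ (C → (0 → B))) → ~B = min(1, 1 − 0.875 + 0.125) = min(1, 0.250) = 0.250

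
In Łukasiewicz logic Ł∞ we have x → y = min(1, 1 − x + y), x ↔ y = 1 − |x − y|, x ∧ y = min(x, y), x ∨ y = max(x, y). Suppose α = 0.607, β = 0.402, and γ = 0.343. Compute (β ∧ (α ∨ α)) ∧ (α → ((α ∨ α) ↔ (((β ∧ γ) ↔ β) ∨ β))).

0.402

α ∨ α = max(0.607, 0.607) = 0.607
β ∧ (α ∨ α) = min(0.402, 0.607) = 0.402
β ∧ γ = min(0.402, 0.343) = 0.343
(β ∧ γ) ↔ β = 1 − |0.343 − 0.402| = 1 − 0.059 = 0.941
((β ∧ γ) ↔ β) ∨ β = max(0.941, 0.402) = 0.941
(α ∨ α) ↔ (((β ∧ γ) ↔ β) ∨ β) = 1 − |0.607 − 0.941| = 1 − 0.334 = 0.666
α → ((α ∨ α) ↔ (((β ∧ γ) ↔ β) ∨ β)) = min(1, 1 − 0.607 + 0.666) = min(1, 1.059) = 1.000
(β ∧ (α ∨ α)) ∧ (α → ((α ∨ α) ↔ (((β ∧ γ) ↔ β) ∨ β))) = min(0.402, 1.000) = 0.402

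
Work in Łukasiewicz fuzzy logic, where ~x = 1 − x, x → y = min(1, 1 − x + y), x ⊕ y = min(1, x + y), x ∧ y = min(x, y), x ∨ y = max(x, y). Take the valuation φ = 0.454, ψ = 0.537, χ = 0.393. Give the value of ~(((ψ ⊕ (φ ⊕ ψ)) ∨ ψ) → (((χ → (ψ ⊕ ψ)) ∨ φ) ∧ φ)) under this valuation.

0.546

φ ⊕ ψ = min(1, 0.454 + 0.537) = min(1, 0.991) = 0.991
ψ ⊕ (φ ⊕ ψ) = min(1, 0.537 + 0.991) = min(1, 1.528) = 1.000
(ψ ⊕ (φ ⊕ ψ)) ∨ ψ = max(1.000, 0.537) = 1.000
ψ ⊕ ψ = min(1, 0.537 + 0.537) = min(1, 1.074) = 1.000
χ → (ψ ⊕ ψ) = min(1, 1 − 0.393 + 1.000) = min(1, 1.607) = 1.000
(χ → (ψ ⊕ ψ)) ∨ φ = max(1.000, 0.454) = 1.000
((χ → (ψ ⊕ ψ)) ∨ φ) ∧ φ = min(1.000, 0.454) = 0.454
((ψ ⊕ (φ ⊕ ψ)) ∨ ψ) → (((χ → (ψ ⊕ ψ)) ∨ φ) ∧ φ) = min(1, 1 − 1.000 + 0.454) = min(1, 0.454) = 0.454
~(((ψ ⊕ (φ ⊕ ψ)) ∨ ψ) → (((χ → (ψ ⊕ ψ)) ∨ φ) ∧ φ)) = 1 − 0.454 = 0.546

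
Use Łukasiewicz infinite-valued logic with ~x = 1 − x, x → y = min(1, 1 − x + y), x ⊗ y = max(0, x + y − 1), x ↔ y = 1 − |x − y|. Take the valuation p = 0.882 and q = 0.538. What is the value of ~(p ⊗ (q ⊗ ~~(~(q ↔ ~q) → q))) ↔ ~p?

0.538

~q = 1 − 0.538 = 0.462
q ↔ ~q = 1 − |0.538 − 0.462| = 1 − 0.076 = 0.924
~(q ↔ ~q) = 1 − 0.924 = 0.076
~(q ↔ ~q) → q = min(1, 1 − 0.076 + 0.538) = min(1, 1.462) = 1.000
~(~(q ↔ ~q) → q) = 1 − 1.000 = 0.000
~~(~(q ↔ ~q) → q) = 1 − 0.000 = 1.000
q ⊗ ~~(~(q ↔ ~q) → q) = max(0, 0.538 + 1.000 − 1) = max(0, 0.538) = 0.538
p ⊗ (q ⊗ ~~(~(q ↔ ~q) → q)) = max(0, 0.882 + 0.538 − 1) = max(0, 0.420) = 0.420
~(p ⊗ (q ⊗ ~~(~(q ↔ ~q) → q))) = 1 − 0.420 = 0.580
~p = 1 − 0.882 = 0.118
~(p ⊗ (q ⊗ ~~(~(q ↔ ~q) → q))) ↔ ~p = 1 − |0.580 − 0.118| = 1 − 0.462 = 0.538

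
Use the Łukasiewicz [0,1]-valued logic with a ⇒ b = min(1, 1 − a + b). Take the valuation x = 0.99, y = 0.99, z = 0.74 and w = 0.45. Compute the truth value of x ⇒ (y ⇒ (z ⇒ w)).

z ⇒ w = min(1, 1 − 0.74 + 0.45) = min(1, 0.71) = 0.71
y ⇒ (z ⇒ w) = min(1, 1 − 0.99 + 0.71) = min(1, 0.72) = 0.72
x ⇒ (y ⇒ (z ⇒ w)) = min(1, 1 − 0.99 + 0.72) = min(1, 0.73) = 0.73

0.73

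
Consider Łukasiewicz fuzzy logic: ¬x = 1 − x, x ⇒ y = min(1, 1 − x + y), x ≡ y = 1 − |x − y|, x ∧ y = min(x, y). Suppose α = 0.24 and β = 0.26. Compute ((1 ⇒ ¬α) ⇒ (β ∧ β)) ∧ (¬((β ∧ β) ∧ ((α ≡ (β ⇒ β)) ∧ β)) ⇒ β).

0.50

¬α = 1 − 0.24 = 0.76
1 ⇒ ¬α = min(1, 1 − 1.00 + 0.76) = min(1, 0.76) = 0.76
β ∧ β = min(0.26, 0.26) = 0.26
(1 ⇒ ¬α) ⇒ (β ∧ β) = min(1, 1 − 0.76 + 0.26) = min(1, 0.50) = 0.50
β ⇒ β = min(1, 1 − 0.26 + 0.26) = min(1, 1.00) = 1.00
α ≡ (β ⇒ β) = 1 − |0.24 − 1.00| = 1 − 0.76 = 0.24
(α ≡ (β ⇒ β)) ∧ β = min(0.24, 0.26) = 0.24
(β ∧ β) ∧ ((α ≡ (β ⇒ β)) ∧ β) = min(0.26, 0.24) = 0.24
¬((β ∧ β) ∧ ((α ≡ (β ⇒ β)) ∧ β)) = 1 − 0.24 = 0.76
¬((β ∧ β) ∧ ((α ≡ (β ⇒ β)) ∧ β)) ⇒ β = min(1, 1 − 0.76 + 0.26) = min(1, 0.50) = 0.50
((1 ⇒ ¬α) ⇒ (β ∧ β)) ∧ (¬((β ∧ β) ∧ ((α ≡ (β ⇒ β)) ∧ β)) ⇒ β) = min(0.50, 0.50) = 0.50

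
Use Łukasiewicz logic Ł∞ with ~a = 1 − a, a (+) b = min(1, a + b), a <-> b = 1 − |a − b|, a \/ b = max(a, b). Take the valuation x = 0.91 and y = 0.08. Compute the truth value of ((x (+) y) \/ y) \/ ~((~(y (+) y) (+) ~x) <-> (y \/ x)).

x (+) y = min(1, 0.91 + 0.08) = min(1, 0.99) = 0.99
(x (+) y) \/ y = max(0.99, 0.08) = 0.99
y (+) y = min(1, 0.08 + 0.08) = min(1, 0.16) = 0.16
~(y (+) y) = 1 − 0.16 = 0.84
~x = 1 − 0.91 = 0.09
~(y (+) y) (+) ~x = min(1, 0.84 + 0.09) = min(1, 0.93) = 0.93
y \/ x = max(0.08, 0.91) = 0.91
(~(y (+) y) (+) ~x) <-> (y \/ x) = 1 − |0.93 − 0.91| = 1 − 0.02 = 0.98
~((~(y (+) y) (+) ~x) <-> (y \/ x)) = 1 − 0.98 = 0.02
((x (+) y) \/ y) \/ ~((~(y (+) y) (+) ~x) <-> (y \/ x)) = max(0.99, 0.02) = 0.99

0.99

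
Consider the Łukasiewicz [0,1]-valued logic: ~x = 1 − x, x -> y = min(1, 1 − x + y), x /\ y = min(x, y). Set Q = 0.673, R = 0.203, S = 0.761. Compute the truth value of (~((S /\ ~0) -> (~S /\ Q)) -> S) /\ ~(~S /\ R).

~0 = 1 − 0.000 = 1.000
S /\ ~0 = min(0.761, 1.000) = 0.761
~S = 1 − 0.761 = 0.239
~S /\ Q = min(0.239, 0.673) = 0.239
(S /\ ~0) -> (~S /\ Q) = min(1, 1 − 0.761 + 0.239) = min(1, 0.478) = 0.478
~((S /\ ~0) -> (~S /\ Q)) = 1 − 0.478 = 0.522
~((S /\ ~0) -> (~S /\ Q)) -> S = min(1, 1 − 0.522 + 0.761) = min(1, 1.239) = 1.000
~S /\ R = min(0.239, 0.203) = 0.203
~(~S /\ R) = 1 − 0.203 = 0.797
(~((S /\ ~0) -> (~S /\ Q)) -> S) /\ ~(~S /\ R) = min(1.000, 0.797) = 0.797

0.797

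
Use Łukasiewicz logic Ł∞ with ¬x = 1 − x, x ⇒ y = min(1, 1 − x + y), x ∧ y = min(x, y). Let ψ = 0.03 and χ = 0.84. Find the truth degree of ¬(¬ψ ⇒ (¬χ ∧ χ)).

0.81

¬ψ = 1 − 0.03 = 0.97
¬χ = 1 − 0.84 = 0.16
¬χ ∧ χ = min(0.16, 0.84) = 0.16
¬ψ ⇒ (¬χ ∧ χ) = min(1, 1 − 0.97 + 0.16) = min(1, 0.19) = 0.19
¬(¬ψ ⇒ (¬χ ∧ χ)) = 1 − 0.19 = 0.81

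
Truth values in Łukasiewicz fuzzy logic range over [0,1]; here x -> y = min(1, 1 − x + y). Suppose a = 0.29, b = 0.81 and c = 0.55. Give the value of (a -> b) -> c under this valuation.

a -> b = min(1, 1 − 0.29 + 0.81) = min(1, 1.52) = 1.00
(a -> b) -> c = min(1, 1 − 1.00 + 0.55) = min(1, 0.55) = 0.55

0.55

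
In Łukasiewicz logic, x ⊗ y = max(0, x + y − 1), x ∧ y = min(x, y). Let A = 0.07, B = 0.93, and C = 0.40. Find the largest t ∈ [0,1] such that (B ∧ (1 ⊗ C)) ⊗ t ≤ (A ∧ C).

1 ⊗ C = max(0, 1.00 + 0.40 − 1) = max(0, 0.40) = 0.40
B ∧ (1 ⊗ C) = min(0.93, 0.40) = 0.40
So the left factor is B ∧ (1 ⊗ C) = 0.40.
A ∧ C = min(0.07, 0.40) = 0.07
So the right-hand bound is A ∧ C = 0.07.
The residuum of the Łukasiewicz t-norm gives the supremum: min(1, 1 − 0.40 + 0.07).
1 − 0.40 + 0.07 = 0.67, so t = min(1, 0.67) = 0.67.
Check: 0.40 ⊗ 0.67 = max(0, 0.07) = 0.07 ≤ 0.07.

0.67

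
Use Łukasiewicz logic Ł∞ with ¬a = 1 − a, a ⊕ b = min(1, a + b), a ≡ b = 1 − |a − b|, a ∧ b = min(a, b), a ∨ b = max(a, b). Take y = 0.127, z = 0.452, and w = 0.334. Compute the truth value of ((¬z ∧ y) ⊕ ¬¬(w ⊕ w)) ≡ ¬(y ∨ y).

0.922

¬z = 1 − 0.452 = 0.548
¬z ∧ y = min(0.548, 0.127) = 0.127
w ⊕ w = min(1, 0.334 + 0.334) = min(1, 0.668) = 0.668
¬(w ⊕ w) = 1 − 0.668 = 0.332
¬¬(w ⊕ w) = 1 − 0.332 = 0.668
(¬z ∧ y) ⊕ ¬¬(w ⊕ w) = min(1, 0.127 + 0.668) = min(1, 0.795) = 0.795
y ∨ y = max(0.127, 0.127) = 0.127
¬(y ∨ y) = 1 − 0.127 = 0.873
((¬z ∧ y) ⊕ ¬¬(w ⊕ w)) ≡ ¬(y ∨ y) = 1 − |0.795 − 0.873| = 1 − 0.078 = 0.922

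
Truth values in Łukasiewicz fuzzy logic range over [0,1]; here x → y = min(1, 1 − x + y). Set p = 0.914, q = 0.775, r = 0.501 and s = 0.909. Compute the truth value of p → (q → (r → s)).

r → s = min(1, 1 − 0.501 + 0.909) = min(1, 1.408) = 1.000
q → (r → s) = min(1, 1 − 0.775 + 1.000) = min(1, 1.225) = 1.000
p → (q → (r → s)) = min(1, 1 − 0.914 + 1.000) = min(1, 1.086) = 1.000

1.000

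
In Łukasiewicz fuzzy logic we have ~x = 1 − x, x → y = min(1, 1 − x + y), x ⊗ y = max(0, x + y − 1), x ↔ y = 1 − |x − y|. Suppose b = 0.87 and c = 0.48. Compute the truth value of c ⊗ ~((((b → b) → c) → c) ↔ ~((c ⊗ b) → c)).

b → b = min(1, 1 − 0.87 + 0.87) = min(1, 1.00) = 1.00
(b → b) → c = min(1, 1 − 1.00 + 0.48) = min(1, 0.48) = 0.48
((b → b) → c) → c = min(1, 1 − 0.48 + 0.48) = min(1, 1.00) = 1.00
c ⊗ b = max(0, 0.48 + 0.87 − 1) = max(0, 0.35) = 0.35
(c ⊗ b) → c = min(1, 1 − 0.35 + 0.48) = min(1, 1.13) = 1.00
~((c ⊗ b) → c) = 1 − 1.00 = 0.00
(((b → b) → c) → c) ↔ ~((c ⊗ b) → c) = 1 − |1.00 − 0.00| = 1 − 1.00 = 0.00
~((((b → b) → c) → c) ↔ ~((c ⊗ b) → c)) = 1 − 0.00 = 1.00
c ⊗ ~((((b → b) → c) → c) ↔ ~((c ⊗ b) → c)) = max(0, 0.48 + 1.00 − 1) = max(0, 0.48) = 0.48

0.48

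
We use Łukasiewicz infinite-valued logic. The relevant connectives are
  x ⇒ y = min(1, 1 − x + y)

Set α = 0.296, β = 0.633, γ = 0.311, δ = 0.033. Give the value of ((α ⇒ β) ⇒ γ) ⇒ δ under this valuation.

α ⇒ β = min(1, 1 − 0.296 + 0.633) = min(1, 1.337) = 1.000
(α ⇒ β) ⇒ γ = min(1, 1 − 1.000 + 0.311) = min(1, 0.311) = 0.311
((α ⇒ β) ⇒ γ) ⇒ δ = min(1, 1 − 0.311 + 0.033) = min(1, 0.722) = 0.722

0.722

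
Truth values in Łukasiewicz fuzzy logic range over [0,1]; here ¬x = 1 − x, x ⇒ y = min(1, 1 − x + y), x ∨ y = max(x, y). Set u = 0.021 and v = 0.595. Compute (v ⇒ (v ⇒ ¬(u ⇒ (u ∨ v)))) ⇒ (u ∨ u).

u ∨ v = max(0.021, 0.595) = 0.595
u ⇒ (u ∨ v) = min(1, 1 − 0.021 + 0.595) = min(1, 1.574) = 1.000
¬(u ⇒ (u ∨ v)) = 1 − 1.000 = 0.000
v ⇒ ¬(u ⇒ (u ∨ v)) = min(1, 1 − 0.595 + 0.000) = min(1, 0.405) = 0.405
v ⇒ (v ⇒ ¬(u ⇒ (u ∨ v))) = min(1, 1 − 0.595 + 0.405) = min(1, 0.810) = 0.810
u ∨ u = max(0.021, 0.021) = 0.021
(v ⇒ (v ⇒ ¬(u ⇒ (u ∨ v)))) ⇒ (u ∨ u) = min(1, 1 − 0.810 + 0.021) = min(1, 0.211) = 0.211

0.211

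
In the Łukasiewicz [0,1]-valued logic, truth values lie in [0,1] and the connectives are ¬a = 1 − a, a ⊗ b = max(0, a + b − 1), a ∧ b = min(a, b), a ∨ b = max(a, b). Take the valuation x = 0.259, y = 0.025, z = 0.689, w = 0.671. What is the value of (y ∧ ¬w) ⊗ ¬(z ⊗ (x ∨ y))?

0.025

¬w = 1 − 0.671 = 0.329
y ∧ ¬w = min(0.025, 0.329) = 0.025
x ∨ y = max(0.259, 0.025) = 0.259
z ⊗ (x ∨ y) = max(0, 0.689 + 0.259 − 1) = max(0, -0.052) = 0.000
¬(z ⊗ (x ∨ y)) = 1 − 0.000 = 1.000
(y ∧ ¬w) ⊗ ¬(z ⊗ (x ∨ y)) = max(0, 0.025 + 1.000 − 1) = max(0, 0.025) = 0.025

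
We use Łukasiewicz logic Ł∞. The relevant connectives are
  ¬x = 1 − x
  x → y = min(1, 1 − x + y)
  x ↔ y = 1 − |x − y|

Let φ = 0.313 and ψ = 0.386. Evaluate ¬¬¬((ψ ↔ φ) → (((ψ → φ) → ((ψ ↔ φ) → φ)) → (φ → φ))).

ψ ↔ φ = 1 − |0.386 − 0.313| = 1 − 0.073 = 0.927
ψ → φ = min(1, 1 − 0.386 + 0.313) = min(1, 0.927) = 0.927
(ψ ↔ φ) → φ = min(1, 1 − 0.927 + 0.313) = min(1, 0.386) = 0.386
(ψ → φ) → ((ψ ↔ φ) → φ) = min(1, 1 − 0.927 + 0.386) = min(1, 0.459) = 0.459
φ → φ = min(1, 1 − 0.313 + 0.313) = min(1, 1.000) = 1.000
((ψ → φ) → ((ψ ↔ φ) → φ)) → (φ → φ) = min(1, 1 − 0.459 + 1.000) = min(1, 1.541) = 1.000
(ψ ↔ φ) → (((ψ → φ) → ((ψ ↔ φ) → φ)) → (φ → φ)) = min(1, 1 − 0.927 + 1.000) = min(1, 1.073) = 1.000
¬((ψ ↔ φ) → (((ψ → φ) → ((ψ ↔ φ) → φ)) → (φ → φ))) = 1 − 1.000 = 0.000
¬¬((ψ ↔ φ) → (((ψ → φ) → ((ψ ↔ φ) → φ)) → (φ → φ))) = 1 − 0.000 = 1.000
¬¬¬((ψ ↔ φ) → (((ψ → φ) → ((ψ ↔ φ) → φ)) → (φ → φ))) = 1 − 1.000 = 0.000

0.000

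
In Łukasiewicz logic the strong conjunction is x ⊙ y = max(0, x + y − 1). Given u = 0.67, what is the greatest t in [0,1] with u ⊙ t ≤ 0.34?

0.67

The residuum of the Łukasiewicz t-norm gives the supremum: min(1, 1 − 0.67 + 0.34).
1 − 0.67 + 0.34 = 0.67, so t = min(1, 0.67) = 0.67.
Check: 0.67 ⊙ 0.67 = max(0, 0.34) = 0.34 ≤ 0.34.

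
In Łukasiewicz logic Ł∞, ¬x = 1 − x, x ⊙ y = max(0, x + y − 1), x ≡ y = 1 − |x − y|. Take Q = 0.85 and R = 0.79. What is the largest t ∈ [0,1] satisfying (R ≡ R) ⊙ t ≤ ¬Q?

0.15

R ≡ R = 1 − |0.79 − 0.79| = 1 − 0.00 = 1.00
So the left factor is R ≡ R = 1.00.
¬Q = 1 − 0.85 = 0.15
So the right-hand bound is ¬Q = 0.15.
The residuum of the Łukasiewicz t-norm gives the supremum: min(1, 1 − 1.00 + 0.15).
1 − 1.00 + 0.15 = 0.15, so t = min(1, 0.15) = 0.15.
Check: 1.00 ⊙ 0.15 = max(0, 0.15) = 0.15 ≤ 0.15.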